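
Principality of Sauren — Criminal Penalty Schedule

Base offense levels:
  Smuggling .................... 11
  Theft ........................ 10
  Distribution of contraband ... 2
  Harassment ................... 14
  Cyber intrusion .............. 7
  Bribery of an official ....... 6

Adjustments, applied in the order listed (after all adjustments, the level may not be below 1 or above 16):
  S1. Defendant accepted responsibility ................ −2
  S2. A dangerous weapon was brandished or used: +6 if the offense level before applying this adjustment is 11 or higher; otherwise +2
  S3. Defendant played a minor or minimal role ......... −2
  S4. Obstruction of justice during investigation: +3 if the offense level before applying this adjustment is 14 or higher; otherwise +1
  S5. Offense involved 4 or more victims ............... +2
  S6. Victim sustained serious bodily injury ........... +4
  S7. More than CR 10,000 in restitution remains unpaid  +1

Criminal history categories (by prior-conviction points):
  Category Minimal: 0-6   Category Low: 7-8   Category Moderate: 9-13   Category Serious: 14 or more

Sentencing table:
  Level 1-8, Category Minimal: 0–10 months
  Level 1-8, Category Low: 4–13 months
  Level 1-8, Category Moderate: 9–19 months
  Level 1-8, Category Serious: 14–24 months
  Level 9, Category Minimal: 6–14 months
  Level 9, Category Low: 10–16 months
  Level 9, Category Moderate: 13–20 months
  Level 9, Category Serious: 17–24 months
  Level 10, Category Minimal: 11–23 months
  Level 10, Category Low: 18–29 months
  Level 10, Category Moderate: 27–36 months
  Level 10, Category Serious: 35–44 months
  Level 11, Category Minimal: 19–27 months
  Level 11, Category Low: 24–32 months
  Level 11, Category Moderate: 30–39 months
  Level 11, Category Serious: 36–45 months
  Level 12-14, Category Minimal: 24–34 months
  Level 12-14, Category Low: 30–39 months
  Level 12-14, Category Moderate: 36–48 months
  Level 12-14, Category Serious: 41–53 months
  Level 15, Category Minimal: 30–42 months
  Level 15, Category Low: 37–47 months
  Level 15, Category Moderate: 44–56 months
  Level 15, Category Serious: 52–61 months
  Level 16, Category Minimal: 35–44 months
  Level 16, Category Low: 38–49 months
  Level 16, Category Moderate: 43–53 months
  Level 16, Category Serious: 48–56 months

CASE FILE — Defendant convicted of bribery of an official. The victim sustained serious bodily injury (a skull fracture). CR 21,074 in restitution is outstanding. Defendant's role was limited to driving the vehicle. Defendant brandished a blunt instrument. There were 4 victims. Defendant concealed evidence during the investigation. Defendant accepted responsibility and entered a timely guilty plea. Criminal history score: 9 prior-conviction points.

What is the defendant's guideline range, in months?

36-48 months

Base offense level for bribery of an official: 6.
S1 applies: 6 − 2 = 4.
S2 applies (level before this adjustment is 4 < 11, so +2): 4 + 2 = 6.
S3 applies: 6 − 2 = 4.
S4 applies (level before this adjustment is 4 < 14, so +1): 4 + 1 = 5.
S5 applies: 5 + 2 = 7.
S6 applies: 7 + 4 = 11.
S7 applies: 11 + 1 = 12.
Final offense level: 12.
Criminal history: 9 prior points → Category Moderate (9-13).
Level 12 falls in the 12-14 band.
Grid: Level 12-14 × Category Moderate = 36-48 months.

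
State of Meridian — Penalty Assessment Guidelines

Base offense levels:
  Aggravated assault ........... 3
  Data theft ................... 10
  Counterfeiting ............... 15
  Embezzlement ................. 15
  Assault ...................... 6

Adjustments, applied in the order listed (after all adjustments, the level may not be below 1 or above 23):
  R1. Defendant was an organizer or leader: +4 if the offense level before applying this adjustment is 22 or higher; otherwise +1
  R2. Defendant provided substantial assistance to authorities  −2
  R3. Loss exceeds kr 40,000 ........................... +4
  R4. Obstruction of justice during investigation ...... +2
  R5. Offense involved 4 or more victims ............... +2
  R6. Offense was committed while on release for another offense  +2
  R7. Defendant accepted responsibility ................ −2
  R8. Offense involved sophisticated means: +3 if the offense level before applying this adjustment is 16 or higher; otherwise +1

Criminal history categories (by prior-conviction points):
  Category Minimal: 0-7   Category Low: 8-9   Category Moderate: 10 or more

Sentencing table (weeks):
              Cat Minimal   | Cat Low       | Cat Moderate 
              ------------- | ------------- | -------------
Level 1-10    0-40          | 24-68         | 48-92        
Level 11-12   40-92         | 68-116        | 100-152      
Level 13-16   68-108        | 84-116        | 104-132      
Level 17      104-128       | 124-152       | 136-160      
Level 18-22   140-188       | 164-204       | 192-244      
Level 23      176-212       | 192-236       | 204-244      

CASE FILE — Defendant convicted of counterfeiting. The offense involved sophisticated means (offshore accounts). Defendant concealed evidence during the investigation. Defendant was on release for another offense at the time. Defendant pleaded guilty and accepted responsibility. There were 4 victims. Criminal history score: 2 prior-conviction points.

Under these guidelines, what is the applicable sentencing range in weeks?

140-188 weeks

Base offense level for counterfeiting: 15.
R1 does not apply.
R2 does not apply.
R4 applies: 15 + 2 = 17.
R5 applies: 17 + 2 = 19.
R6 applies: 19 + 2 = 21.
R7 applies: 21 − 2 = 19.
R8 applies (level before this adjustment is 19 ≥ 16, so +3): 19 + 3 = 22.
Final offense level: 22.
Criminal history: 2 prior points → Category Minimal (0-7).
Level 22 falls in the 18-22 band.
Grid: Level 18-22 × Category Minimal = 140-188 weeks.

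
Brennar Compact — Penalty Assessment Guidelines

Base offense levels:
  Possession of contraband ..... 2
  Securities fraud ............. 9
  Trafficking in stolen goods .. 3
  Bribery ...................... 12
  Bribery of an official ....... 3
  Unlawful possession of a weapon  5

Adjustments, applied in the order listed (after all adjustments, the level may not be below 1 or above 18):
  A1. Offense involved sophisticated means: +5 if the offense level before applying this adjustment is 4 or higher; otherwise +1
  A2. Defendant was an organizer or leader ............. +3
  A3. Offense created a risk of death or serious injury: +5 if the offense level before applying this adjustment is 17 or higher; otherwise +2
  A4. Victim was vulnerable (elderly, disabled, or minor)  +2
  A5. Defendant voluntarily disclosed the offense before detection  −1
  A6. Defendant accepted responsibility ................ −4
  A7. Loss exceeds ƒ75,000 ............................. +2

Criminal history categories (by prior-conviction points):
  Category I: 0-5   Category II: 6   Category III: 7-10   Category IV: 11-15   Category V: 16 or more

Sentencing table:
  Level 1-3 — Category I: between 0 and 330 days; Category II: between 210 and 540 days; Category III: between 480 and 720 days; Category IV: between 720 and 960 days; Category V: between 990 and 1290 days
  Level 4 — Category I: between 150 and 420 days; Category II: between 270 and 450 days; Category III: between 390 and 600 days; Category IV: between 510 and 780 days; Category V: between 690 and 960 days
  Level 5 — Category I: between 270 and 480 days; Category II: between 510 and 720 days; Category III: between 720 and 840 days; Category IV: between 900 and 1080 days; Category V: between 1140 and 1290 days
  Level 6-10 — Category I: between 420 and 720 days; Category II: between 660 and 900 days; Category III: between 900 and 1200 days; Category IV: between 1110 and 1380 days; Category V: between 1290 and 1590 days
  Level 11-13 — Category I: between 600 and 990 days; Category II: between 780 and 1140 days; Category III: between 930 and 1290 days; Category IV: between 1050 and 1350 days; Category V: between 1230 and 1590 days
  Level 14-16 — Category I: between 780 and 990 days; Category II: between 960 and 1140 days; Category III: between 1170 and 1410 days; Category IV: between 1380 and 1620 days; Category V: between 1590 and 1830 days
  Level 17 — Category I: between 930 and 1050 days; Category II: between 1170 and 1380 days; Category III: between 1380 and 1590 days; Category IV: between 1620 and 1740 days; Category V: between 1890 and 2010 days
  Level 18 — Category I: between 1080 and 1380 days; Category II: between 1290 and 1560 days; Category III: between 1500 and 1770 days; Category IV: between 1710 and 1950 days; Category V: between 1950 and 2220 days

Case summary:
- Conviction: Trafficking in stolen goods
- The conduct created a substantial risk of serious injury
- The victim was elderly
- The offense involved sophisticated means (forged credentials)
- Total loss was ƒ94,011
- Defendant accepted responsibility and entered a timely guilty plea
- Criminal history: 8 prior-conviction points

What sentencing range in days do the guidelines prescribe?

Base offense level for trafficking in stolen goods: 3.
A1 applies (level before this adjustment is 3 < 4, so +1): 3 + 1 = 4.
A3 applies (level before this adjustment is 4 < 17, so +2): 4 + 2 = 6.
A4 applies: 6 + 2 = 8.
A5 does not apply.
A6 applies: 8 − 4 = 4.
A7 applies: 4 + 2 = 6.
Final offense level: 6.
Criminal history: 8 prior points → Category III (7-10).
Level 6 falls in the 6-10 band.
Grid: Level 6-10 × Category III = 900-1200 days.

900-1200 days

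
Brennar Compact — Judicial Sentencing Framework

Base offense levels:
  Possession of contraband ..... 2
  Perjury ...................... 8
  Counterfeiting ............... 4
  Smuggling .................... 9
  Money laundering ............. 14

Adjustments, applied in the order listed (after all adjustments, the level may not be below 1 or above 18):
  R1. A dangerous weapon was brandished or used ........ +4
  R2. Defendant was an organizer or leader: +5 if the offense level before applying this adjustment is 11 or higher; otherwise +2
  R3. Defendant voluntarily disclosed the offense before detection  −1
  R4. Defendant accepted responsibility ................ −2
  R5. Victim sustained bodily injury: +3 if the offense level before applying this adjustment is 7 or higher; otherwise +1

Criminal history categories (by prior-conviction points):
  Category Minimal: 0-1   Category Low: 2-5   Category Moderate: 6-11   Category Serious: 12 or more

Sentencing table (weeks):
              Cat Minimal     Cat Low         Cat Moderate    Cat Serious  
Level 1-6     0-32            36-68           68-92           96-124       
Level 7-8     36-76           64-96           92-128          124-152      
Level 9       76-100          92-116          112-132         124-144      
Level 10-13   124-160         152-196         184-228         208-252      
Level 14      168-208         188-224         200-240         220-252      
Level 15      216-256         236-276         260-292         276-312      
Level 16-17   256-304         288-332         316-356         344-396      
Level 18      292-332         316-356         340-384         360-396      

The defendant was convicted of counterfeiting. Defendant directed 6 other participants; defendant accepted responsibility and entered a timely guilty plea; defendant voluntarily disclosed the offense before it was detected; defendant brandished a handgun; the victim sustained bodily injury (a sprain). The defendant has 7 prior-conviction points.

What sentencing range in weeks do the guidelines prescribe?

Base offense level for counterfeiting: 4.
R1 applies: 4 + 4 = 8.
R2 applies (level before this adjustment is 8 < 11, so +2): 8 + 2 = 10.
R3 applies: 10 − 1 = 9.
R4 applies: 9 − 2 = 7.
R5 applies (level before this adjustment is 7 ≥ 7, so +3): 7 + 3 = 10.
Final offense level: 10.
Criminal history: 7 prior points → Category Moderate (6-11).
Level 10 falls in the 10-13 band.
Grid: Level 10-13 × Category Moderate = 184-228 weeks.

184-228 weeks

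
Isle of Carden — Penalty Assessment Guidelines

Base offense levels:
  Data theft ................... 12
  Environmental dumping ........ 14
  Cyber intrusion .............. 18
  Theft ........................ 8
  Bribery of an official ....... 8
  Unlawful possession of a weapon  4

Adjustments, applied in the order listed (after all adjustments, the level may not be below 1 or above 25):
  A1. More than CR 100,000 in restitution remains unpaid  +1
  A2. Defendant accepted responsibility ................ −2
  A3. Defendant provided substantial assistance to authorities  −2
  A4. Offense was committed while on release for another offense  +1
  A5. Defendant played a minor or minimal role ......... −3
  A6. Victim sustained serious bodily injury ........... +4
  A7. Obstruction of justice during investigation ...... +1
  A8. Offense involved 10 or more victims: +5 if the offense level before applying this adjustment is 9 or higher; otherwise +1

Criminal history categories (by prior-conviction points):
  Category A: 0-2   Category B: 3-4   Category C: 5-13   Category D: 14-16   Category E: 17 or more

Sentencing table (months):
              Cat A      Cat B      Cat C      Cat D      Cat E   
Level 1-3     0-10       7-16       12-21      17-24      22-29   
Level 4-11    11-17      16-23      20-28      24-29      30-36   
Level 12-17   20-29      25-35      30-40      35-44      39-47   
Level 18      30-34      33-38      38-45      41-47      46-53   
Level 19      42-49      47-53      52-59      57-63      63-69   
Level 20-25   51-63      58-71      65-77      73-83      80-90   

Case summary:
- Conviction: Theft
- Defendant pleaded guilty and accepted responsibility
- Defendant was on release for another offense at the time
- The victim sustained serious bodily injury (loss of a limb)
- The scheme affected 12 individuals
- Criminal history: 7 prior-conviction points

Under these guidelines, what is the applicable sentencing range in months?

Base offense level for theft: 8.
A1 does not apply.
A2 applies: 8 − 2 = 6.
A3 does not apply.
A4 applies: 6 + 1 = 7.
A6 applies: 7 + 4 = 11.
A7 does not apply.
A8 applies (level before this adjustment is 11 ≥ 9, so +5): 11 + 5 = 16.
Final offense level: 16.
Criminal history: 7 prior points → Category C (5-13).
Level 16 falls in the 12-17 band.
Grid: Level 12-17 × Category C = 30-40 months.

30-40 months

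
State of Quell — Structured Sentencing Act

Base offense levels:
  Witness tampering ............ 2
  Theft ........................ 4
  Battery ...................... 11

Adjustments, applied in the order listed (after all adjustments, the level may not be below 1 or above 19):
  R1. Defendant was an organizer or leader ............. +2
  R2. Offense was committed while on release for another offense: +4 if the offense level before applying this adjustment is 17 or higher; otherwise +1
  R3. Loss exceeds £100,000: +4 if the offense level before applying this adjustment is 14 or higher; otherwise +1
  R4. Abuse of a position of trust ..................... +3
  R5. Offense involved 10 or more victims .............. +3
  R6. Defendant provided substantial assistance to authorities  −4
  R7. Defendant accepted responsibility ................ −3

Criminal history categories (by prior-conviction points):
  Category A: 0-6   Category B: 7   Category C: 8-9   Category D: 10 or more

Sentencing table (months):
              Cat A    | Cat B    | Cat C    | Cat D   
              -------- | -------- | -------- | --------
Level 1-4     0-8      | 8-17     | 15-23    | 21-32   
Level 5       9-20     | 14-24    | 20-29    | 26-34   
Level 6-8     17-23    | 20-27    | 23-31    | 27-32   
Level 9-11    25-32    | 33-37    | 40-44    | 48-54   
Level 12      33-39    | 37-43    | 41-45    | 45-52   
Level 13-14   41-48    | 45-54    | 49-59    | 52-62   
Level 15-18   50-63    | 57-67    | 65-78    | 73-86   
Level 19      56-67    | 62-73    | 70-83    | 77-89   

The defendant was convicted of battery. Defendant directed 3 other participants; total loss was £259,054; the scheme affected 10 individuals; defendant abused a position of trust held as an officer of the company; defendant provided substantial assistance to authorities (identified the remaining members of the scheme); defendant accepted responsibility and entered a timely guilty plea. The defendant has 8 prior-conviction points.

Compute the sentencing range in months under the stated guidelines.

Base offense level for battery: 11.
R1 applies: 11 + 2 = 13.
R3 applies (level before this adjustment is 13 < 14, so +1): 13 + 1 = 14.
R4 applies: 14 + 3 = 17.
R5 applies: 17 + 3 = 20.
R6 applies: 20 − 4 = 16.
R7 applies: 16 − 3 = 13.
Final offense level: 13.
Criminal history: 8 prior points → Category C (8-9).
Level 13 falls in the 13-14 band.
Grid: Level 13-14 × Category C = 49-59 months.

49-59 months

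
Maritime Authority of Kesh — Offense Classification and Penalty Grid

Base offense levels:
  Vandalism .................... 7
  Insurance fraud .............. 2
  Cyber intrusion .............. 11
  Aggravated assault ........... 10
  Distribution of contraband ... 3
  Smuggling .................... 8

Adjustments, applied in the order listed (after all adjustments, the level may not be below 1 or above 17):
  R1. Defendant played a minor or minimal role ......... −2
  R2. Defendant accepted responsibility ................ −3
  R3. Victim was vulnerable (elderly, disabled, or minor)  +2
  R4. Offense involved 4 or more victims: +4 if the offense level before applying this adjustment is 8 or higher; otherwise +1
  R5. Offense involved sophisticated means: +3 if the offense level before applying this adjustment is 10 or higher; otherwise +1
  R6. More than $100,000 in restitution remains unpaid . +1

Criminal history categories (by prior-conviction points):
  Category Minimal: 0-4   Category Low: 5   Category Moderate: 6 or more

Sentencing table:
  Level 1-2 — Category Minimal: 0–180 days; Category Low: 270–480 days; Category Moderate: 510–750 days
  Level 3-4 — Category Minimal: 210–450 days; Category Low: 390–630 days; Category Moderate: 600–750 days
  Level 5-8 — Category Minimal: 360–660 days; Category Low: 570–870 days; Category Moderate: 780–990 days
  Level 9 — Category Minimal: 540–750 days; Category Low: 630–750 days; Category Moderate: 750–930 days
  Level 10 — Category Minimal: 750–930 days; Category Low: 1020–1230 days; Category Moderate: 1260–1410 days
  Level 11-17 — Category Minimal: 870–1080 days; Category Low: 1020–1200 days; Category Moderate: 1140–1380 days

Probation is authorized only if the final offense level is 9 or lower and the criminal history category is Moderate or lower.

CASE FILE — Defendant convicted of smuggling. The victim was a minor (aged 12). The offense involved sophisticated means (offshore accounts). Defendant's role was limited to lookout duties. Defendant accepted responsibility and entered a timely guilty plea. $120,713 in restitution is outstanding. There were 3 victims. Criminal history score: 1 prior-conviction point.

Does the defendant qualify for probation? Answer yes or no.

Yes

Base offense level for smuggling: 8.
R1 applies: 8 − 2 = 6.
R2 applies: 6 − 3 = 3.
R3 applies: 3 + 2 = 5.
R4 does not apply.
R5 applies (level before this adjustment is 5 < 10, so +1): 5 + 1 = 6.
R6 applies: 6 + 1 = 7.
Final offense level: 7.
Criminal history: 1 prior point → Category Minimal (0-4).
Level 7 falls in the 5-8 band.
Grid: Level 5-8 × Category Minimal = 360-660 days.
Probation check: level 7 ≤ 9 and category Minimal ≤ Moderate → eligible.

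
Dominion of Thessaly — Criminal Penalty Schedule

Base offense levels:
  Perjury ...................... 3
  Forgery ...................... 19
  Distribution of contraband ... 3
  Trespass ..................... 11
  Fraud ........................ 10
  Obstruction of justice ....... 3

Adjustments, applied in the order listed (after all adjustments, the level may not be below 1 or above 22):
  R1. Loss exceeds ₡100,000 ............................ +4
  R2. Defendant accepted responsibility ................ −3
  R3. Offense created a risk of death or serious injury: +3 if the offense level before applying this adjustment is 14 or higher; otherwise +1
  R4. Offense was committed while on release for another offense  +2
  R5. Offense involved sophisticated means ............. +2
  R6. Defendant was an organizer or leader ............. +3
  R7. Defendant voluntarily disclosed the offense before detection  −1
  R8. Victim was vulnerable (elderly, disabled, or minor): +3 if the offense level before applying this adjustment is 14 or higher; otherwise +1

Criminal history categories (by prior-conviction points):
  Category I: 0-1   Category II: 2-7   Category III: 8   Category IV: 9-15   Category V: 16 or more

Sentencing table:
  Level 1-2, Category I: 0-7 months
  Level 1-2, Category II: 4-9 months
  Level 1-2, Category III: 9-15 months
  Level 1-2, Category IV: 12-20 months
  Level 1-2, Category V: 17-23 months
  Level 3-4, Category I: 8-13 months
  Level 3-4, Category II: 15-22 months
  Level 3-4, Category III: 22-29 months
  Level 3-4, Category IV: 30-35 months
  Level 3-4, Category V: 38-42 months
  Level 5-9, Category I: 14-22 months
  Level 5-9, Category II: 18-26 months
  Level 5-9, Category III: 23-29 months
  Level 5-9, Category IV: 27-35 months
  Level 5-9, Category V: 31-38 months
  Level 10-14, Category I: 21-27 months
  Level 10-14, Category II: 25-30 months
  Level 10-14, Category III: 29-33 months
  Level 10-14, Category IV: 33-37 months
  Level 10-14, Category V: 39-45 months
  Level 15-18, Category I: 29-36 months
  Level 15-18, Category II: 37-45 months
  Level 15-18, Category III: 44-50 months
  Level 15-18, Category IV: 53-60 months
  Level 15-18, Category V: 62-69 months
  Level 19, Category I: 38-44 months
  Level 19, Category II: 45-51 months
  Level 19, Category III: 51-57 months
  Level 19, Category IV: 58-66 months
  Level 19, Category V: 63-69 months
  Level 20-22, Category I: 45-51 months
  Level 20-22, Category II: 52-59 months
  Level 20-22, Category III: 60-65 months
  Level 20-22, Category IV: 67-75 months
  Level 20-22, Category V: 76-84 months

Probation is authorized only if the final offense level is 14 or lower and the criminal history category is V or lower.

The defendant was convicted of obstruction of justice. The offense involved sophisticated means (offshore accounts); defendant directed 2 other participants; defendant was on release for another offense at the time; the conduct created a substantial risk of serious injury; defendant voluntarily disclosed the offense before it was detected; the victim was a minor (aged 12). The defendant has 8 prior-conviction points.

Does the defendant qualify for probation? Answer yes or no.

Yes

Base offense level for obstruction of justice: 3.
R2 does not apply.
R3 applies (level before this adjustment is 3 < 14, so +1): 3 + 1 = 4.
R4 applies: 4 + 2 = 6.
R5 applies: 6 + 2 = 8.
R6 applies: 8 + 3 = 11.
R7 applies: 11 − 1 = 10.
R8 applies (level before this adjustment is 10 < 14, so +1): 10 + 1 = 11.
Final offense level: 11.
Criminal history: 8 prior points → Category III (8).
Level 11 falls in the 10-14 band.
Grid: Level 10-14 × Category III = 29-33 months.
Probation check: level 11 ≤ 14 and category III ≤ V → eligible.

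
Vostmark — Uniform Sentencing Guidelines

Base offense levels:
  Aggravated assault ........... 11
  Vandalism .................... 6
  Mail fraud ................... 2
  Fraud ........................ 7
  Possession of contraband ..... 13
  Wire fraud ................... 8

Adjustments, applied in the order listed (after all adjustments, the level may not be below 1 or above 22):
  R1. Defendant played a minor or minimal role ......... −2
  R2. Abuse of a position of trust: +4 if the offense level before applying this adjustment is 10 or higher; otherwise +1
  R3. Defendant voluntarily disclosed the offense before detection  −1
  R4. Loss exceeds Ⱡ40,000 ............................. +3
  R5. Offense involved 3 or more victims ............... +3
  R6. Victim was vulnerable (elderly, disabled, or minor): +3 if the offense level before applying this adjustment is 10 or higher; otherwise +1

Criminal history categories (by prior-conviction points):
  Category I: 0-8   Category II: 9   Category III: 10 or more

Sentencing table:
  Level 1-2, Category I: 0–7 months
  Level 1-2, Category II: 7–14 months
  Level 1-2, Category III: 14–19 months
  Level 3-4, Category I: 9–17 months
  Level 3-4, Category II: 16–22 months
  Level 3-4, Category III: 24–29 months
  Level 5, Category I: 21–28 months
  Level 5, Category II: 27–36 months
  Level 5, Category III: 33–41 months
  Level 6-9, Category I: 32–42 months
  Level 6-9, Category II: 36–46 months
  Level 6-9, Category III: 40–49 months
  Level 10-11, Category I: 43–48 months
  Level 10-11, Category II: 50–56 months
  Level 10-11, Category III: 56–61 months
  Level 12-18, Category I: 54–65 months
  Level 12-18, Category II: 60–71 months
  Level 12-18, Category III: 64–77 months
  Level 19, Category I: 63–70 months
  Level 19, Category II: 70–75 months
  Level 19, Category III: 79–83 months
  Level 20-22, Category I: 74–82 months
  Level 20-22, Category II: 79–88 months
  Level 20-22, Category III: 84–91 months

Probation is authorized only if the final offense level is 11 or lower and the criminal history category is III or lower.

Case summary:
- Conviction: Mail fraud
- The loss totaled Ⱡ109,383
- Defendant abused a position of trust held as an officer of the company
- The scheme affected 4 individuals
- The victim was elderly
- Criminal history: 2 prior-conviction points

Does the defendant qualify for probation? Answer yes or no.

Base offense level for mail fraud: 2.
R2 applies (level before this adjustment is 2 < 10, so +1): 2 + 1 = 3.
R4 applies: 3 + 3 = 6.
R5 applies: 6 + 3 = 9.
R6 applies (level before this adjustment is 9 < 10, so +1): 9 + 1 = 10.
Final offense level: 10.
Criminal history: 2 prior points → Category I (0-8).
Level 10 falls in the 10-11 band.
Grid: Level 10-11 × Category I = 43-48 months.
Probation check: level 10 ≤ 11 and category I ≤ III → eligible.

Yes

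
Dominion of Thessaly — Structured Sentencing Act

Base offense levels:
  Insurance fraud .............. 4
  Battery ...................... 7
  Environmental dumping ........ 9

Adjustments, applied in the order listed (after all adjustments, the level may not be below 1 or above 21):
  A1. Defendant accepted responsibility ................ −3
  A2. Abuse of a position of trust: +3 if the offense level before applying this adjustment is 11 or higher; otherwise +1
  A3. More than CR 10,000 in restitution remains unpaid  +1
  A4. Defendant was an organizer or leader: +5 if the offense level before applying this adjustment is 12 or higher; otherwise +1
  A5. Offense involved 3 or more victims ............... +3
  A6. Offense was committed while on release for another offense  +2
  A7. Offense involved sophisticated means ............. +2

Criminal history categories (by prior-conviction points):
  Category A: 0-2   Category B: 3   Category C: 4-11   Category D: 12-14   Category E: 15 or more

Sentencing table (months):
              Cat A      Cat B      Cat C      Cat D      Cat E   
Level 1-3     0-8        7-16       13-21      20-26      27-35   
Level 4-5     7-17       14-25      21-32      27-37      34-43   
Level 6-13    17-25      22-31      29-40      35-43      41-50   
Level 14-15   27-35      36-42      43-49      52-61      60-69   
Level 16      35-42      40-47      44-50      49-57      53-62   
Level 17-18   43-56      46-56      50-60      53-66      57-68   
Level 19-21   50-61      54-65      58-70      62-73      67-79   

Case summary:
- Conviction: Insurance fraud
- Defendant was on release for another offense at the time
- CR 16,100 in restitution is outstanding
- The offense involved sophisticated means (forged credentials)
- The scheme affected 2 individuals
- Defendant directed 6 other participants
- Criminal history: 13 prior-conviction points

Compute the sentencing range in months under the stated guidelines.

35-43 months

Base offense level for insurance fraud: 4.
A1 does not apply.
A3 applies: 4 + 1 = 5.
A4 applies (level before this adjustment is 5 < 12, so +1): 5 + 1 = 6.
A5 does not apply.
A6 applies: 6 + 2 = 8.
A7 applies: 8 + 2 = 10.
Final offense level: 10.
Criminal history: 13 prior points → Category D (12-14).
Level 10 falls in the 6-13 band.
Grid: Level 6-13 × Category D = 35-43 months.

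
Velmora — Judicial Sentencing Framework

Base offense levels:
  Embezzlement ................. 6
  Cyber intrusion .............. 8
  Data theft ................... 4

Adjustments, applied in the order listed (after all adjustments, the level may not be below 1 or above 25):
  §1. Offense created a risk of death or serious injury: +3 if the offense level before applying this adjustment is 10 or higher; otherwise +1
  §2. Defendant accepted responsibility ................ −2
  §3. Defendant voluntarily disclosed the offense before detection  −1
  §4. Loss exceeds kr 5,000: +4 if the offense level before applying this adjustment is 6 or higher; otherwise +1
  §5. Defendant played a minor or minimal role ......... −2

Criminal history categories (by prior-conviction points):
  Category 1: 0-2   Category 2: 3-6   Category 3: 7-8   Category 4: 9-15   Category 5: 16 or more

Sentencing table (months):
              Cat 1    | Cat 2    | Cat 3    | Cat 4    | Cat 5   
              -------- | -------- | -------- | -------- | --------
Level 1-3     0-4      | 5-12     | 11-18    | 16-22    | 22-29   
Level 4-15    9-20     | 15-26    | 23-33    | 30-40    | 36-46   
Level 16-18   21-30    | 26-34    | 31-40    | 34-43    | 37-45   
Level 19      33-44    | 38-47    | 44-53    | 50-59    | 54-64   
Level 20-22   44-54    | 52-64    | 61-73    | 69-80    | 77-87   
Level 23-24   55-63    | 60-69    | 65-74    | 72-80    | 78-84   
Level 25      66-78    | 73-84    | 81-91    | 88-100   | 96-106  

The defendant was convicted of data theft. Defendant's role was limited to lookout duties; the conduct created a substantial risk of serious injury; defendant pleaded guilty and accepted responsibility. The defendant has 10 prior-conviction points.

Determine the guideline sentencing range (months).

16-22 months

Base offense level for data theft: 4.
§1 applies (level before this adjustment is 4 < 10, so +1): 4 + 1 = 5.
§2 applies: 5 − 2 = 3.
§3 does not apply.
§4 does not apply.
§5 applies: 3 − 2 = 1.
Final offense level: 1.
Criminal history: 10 prior points → Category 4 (9-15).
Level 1 falls in the 1-3 band.
Grid: Level 1-3 × Category 4 = 16-22 months.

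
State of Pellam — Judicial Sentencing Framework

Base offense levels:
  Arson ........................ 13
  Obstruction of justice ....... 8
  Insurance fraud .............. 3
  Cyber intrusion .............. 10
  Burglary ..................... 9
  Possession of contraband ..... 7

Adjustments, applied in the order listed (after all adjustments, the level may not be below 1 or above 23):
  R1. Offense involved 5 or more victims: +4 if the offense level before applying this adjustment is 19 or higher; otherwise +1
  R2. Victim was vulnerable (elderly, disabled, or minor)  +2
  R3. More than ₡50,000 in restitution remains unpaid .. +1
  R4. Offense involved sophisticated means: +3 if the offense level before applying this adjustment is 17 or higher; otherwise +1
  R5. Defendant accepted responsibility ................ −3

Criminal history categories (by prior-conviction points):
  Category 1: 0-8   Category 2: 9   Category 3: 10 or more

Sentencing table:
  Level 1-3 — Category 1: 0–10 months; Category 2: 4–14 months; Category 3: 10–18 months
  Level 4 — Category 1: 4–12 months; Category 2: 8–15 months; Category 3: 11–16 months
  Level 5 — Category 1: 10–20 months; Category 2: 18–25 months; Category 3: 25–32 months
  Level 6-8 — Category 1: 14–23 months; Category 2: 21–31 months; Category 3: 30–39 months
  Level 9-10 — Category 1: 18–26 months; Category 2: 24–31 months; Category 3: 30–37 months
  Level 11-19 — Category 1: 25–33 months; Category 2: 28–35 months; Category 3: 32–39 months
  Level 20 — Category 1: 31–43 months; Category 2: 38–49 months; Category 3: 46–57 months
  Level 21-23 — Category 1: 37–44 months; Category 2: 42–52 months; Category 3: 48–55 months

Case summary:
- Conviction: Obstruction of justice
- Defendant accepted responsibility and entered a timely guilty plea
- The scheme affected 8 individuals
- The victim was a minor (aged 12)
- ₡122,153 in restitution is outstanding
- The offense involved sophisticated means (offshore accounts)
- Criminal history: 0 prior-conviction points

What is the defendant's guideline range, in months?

18-26 months

Base offense level for obstruction of justice: 8.
R1 applies (level before this adjustment is 8 < 19, so +1): 8 + 1 = 9.
R2 applies: 9 + 2 = 11.
R3 applies: 11 + 1 = 12.
R4 applies (level before this adjustment is 12 < 17, so +1): 12 + 1 = 13.
R5 applies: 13 − 3 = 10.
Final offense level: 10.
Criminal history: 0 prior points → Category 1 (0-8).
Level 10 falls in the 9-10 band.
Grid: Level 9-10 × Category 1 = 18-26 months.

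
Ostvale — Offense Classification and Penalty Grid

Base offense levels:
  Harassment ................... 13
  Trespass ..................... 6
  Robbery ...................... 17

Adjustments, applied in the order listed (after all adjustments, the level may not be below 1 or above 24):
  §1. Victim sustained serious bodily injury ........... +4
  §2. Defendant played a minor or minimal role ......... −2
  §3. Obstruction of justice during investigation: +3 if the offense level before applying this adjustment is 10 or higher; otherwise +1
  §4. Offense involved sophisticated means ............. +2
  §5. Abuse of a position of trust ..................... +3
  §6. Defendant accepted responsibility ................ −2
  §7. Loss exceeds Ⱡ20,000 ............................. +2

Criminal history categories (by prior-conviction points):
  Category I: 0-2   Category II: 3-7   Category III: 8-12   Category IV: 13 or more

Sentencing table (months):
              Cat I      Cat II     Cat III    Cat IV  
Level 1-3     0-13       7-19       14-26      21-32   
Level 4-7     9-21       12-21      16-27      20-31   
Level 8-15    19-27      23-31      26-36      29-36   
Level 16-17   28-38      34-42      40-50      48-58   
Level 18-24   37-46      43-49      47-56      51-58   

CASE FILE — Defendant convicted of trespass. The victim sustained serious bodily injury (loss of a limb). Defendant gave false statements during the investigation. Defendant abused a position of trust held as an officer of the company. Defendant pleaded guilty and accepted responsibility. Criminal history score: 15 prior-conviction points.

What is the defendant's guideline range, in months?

29-36 months

Base offense level for trespass: 6.
§1 applies: 6 + 4 = 10.
§3 applies (level before this adjustment is 10 ≥ 10, so +3): 10 + 3 = 13.
§5 applies: 13 + 3 = 16.
§6 applies: 16 − 2 = 14.
Final offense level: 14.
Criminal history: 15 prior points → Category IV (13+).
Level 14 falls in the 8-15 band.
Grid: Level 8-15 × Category IV = 29-36 months.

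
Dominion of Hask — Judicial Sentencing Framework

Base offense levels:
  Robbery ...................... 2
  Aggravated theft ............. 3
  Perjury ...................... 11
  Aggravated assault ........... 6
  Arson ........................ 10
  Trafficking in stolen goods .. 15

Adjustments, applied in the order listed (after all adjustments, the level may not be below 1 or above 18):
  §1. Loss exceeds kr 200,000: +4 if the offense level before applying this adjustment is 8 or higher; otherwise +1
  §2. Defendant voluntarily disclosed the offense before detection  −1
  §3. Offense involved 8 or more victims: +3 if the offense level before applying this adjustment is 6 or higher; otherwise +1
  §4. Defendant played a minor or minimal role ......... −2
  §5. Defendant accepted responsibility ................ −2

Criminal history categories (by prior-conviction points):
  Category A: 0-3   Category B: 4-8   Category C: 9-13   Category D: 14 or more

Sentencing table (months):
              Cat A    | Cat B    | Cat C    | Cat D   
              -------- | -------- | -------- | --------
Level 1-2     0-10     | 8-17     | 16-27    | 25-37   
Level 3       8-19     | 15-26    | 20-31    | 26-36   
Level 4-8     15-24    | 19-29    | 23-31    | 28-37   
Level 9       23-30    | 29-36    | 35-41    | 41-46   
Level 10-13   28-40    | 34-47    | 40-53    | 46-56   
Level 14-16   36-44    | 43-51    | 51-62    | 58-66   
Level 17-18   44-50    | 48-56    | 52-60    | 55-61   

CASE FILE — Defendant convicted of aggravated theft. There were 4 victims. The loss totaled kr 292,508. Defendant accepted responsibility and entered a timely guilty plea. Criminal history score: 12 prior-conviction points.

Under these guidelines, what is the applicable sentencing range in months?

16-27 months

Base offense level for aggravated theft: 3.
§1 applies (level before this adjustment is 3 < 8, so +1): 3 + 1 = 4.
§5 applies: 4 − 2 = 2.
Final offense level: 2.
Criminal history: 12 prior points → Category C (9-13).
Level 2 falls in the 1-2 band.
Grid: Level 1-2 × Category C = 16-27 months.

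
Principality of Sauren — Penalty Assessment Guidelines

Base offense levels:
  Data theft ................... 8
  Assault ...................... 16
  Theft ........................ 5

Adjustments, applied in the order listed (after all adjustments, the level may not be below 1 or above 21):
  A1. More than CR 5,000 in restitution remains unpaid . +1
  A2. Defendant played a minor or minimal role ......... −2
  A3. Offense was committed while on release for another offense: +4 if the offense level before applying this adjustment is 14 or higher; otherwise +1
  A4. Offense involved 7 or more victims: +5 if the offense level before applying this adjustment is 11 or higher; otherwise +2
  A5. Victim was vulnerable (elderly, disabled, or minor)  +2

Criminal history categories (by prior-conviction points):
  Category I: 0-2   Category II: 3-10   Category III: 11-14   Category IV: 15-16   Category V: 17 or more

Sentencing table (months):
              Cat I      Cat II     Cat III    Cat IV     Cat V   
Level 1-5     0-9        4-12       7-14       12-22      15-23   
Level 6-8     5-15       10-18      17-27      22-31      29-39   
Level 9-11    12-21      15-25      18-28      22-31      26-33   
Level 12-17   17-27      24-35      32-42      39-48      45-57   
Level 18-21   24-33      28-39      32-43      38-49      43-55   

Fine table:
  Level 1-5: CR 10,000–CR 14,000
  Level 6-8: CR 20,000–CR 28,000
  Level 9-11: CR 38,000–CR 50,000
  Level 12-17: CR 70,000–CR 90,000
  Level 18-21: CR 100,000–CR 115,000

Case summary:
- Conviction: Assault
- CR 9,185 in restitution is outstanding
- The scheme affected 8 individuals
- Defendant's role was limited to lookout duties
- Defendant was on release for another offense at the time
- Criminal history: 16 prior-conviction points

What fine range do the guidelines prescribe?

CR 100,000–CR 115,000

Base offense level for assault: 16.
A1 applies: 16 + 1 = 17.
A2 applies: 17 − 2 = 15.
A3 applies (level before this adjustment is 15 ≥ 14, so +4): 15 + 4 = 19.
A4 applies (level before this adjustment is 19 ≥ 11, so +5): 19 + 5 = 24.
Level 24 exceeds the maximum of 21; capped at 21.
Final offense level: 21.
Level 21 falls in the 18-21 band.
Fine table: Level 18-21 → CR 100,000–CR 115,000.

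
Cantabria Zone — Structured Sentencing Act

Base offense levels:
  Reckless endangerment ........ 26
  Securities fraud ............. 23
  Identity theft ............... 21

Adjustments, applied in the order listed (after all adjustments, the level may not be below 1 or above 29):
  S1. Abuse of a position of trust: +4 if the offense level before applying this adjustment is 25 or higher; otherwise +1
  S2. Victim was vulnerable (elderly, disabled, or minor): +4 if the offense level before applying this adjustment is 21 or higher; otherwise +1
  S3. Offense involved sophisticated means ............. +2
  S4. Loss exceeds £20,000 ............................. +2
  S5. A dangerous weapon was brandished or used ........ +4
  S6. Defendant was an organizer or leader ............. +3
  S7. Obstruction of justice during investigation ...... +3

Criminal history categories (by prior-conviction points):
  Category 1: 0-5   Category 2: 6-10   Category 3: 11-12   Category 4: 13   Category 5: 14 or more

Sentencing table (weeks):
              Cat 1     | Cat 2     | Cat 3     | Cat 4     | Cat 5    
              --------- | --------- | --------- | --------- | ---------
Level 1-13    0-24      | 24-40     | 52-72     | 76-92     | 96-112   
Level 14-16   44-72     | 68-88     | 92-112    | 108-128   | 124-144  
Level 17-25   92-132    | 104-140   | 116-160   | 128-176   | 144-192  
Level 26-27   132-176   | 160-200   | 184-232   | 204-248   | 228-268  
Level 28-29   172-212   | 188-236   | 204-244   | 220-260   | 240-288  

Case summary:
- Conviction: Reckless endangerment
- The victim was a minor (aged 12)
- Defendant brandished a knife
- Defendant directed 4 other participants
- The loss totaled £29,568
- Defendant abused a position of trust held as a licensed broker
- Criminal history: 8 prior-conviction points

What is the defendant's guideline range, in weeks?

Base offense level for reckless endangerment: 26.
S1 applies (level before this adjustment is 26 ≥ 25, so +4): 26 + 4 = 30.
S2 applies (level before this adjustment is 30 ≥ 21, so +4): 30 + 4 = 34.
S4 applies: 34 + 2 = 36.
S5 applies: 36 + 4 = 40.
S6 applies: 40 + 3 = 43.
S7 does not apply.
Level 43 exceeds the maximum of 29; capped at 29.
Final offense level: 29.
Criminal history: 8 prior points → Category 2 (6-10).
Level 29 falls in the 28-29 band.
Grid: Level 28-29 × Category 2 = 188-236 weeks.

188-236 weeks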